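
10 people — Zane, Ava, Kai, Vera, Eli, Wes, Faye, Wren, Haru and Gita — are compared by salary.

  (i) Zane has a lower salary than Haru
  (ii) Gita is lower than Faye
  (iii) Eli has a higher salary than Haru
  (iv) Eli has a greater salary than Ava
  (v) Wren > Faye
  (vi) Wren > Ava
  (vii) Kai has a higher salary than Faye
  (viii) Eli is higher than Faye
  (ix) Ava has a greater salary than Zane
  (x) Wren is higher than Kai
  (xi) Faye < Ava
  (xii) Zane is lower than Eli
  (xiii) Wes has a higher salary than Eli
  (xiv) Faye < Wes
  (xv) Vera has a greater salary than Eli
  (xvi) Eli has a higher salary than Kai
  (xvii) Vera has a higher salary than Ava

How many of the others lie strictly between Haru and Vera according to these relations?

1

Chaining upward from Haru reaches: Eli, Wes.
Chaining downward from Vera reaches: Gita, Faye, Zane, Kai, Ava, Eli.
Strictly between Haru and Vera are those in both lists: Eli — 1 element.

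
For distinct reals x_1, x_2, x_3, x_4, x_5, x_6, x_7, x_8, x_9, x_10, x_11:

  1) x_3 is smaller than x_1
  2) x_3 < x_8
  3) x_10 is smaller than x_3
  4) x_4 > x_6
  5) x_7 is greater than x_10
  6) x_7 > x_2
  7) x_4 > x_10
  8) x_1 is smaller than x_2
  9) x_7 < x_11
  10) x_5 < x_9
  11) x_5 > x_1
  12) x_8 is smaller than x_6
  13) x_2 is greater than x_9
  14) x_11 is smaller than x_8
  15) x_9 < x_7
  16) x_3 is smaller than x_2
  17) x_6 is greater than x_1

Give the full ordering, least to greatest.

x_10 < x_3 < x_1 < x_5 < x_9 < x_2 < x_7 < x_11 < x_8 < x_6 < x_4

Nothing is placed below x_10, so it is least; from there x_10 < x_3; x_3 < x_1; x_1 < x_5; x_5 < x_9; x_9 < x_2; x_2 < x_7; x_7 < x_11; x_11 < x_8; x_8 < x_6; x_6 < x_4, each given directly.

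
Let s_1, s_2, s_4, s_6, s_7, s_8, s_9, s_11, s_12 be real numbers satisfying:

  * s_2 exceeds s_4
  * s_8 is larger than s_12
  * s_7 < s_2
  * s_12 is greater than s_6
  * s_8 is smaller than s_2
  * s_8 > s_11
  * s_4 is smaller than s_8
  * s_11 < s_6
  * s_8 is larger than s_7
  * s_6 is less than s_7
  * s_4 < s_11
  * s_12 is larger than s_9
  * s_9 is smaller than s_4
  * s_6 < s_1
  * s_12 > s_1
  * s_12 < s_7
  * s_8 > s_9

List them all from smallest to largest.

s_9 < s_4 < s_11 < s_6 < s_1 < s_12 < s_7 < s_8 < s_2

Nothing is placed below s_9, so it is least; from there s_9 < s_4; s_4 < s_11; s_11 < s_6; s_6 < s_1; s_1 < s_12; s_12 < s_7; s_7 < s_8; s_8 < s_2, each given directly.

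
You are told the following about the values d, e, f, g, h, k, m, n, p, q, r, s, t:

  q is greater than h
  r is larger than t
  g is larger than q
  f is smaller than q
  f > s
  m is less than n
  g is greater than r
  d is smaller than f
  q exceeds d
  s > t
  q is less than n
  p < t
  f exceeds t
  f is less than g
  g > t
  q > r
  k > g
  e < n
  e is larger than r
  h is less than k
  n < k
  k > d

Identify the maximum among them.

m is not greatest since m < n; d is not greatest since d < q; p is not greatest since p < t; t is not greatest since t < r; r is not greatest since r < q; s is not greatest since s < f; h is not greatest since h < k; f is not greatest since f < g; e is not greatest since e < n; q is not greatest since q < n; g is not greatest since g < k; n is not greatest since n < k.
Only k has nothing above it, so k is the maximum.

k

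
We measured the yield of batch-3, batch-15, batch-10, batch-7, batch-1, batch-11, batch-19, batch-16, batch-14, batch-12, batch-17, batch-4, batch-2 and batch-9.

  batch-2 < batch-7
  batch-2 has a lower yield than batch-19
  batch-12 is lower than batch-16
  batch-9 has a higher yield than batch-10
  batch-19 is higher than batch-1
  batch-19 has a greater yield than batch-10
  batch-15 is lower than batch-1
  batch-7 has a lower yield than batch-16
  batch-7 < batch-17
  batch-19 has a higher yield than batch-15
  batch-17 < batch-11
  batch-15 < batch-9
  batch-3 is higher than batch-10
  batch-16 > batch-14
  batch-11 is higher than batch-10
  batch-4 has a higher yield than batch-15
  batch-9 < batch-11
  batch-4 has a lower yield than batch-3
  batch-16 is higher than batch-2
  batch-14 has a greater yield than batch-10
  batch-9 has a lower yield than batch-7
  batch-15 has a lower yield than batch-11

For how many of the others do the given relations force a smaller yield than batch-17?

5

From batch-17 the given relations immediately reach batch-7.
From those, batch-2, batch-9 — 3 in total.
From those, batch-10, batch-15 — 5 in total.
Nothing else is reachable below batch-17; 5 in all.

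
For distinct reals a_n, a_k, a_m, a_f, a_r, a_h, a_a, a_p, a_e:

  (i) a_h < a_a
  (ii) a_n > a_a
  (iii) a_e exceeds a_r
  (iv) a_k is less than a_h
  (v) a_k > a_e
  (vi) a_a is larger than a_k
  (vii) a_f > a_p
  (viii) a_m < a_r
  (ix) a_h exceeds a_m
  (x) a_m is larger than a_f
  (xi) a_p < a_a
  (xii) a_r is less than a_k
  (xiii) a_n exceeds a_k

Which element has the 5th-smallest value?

Chaining the given pairs: a_p < a_f < a_m < a_r < a_e < a_k < a_h < a_a < a_n.
The 5th smallest is a_e.

a_e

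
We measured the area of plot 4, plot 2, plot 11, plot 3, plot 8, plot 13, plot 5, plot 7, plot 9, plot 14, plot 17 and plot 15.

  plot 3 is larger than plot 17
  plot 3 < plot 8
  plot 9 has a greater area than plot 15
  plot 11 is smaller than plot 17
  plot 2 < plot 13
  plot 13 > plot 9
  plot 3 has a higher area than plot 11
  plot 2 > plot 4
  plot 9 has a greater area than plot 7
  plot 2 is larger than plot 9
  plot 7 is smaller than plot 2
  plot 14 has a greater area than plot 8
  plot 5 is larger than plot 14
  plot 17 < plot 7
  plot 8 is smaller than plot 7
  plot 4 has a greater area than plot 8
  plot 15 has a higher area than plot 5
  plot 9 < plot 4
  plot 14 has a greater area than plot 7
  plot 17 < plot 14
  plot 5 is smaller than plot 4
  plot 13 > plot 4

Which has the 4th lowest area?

Chaining the given pairs: plot 11 < plot 17 < plot 3 < plot 8 < plot 7 < plot 14 < plot 5 < plot 15 < plot 9 < plot 4 < plot 2 < plot 13.
The 4th smallest is plot 8.

plot 8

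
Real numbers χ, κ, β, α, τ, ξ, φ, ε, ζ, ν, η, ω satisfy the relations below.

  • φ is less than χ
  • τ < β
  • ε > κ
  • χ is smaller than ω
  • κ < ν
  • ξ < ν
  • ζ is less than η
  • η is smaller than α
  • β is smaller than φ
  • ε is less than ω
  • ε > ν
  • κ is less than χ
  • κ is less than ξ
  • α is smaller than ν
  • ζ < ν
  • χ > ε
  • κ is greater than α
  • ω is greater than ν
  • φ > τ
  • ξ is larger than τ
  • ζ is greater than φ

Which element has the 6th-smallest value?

α

The consecutive relations fix a unique order: τ < β < φ < ζ < η < α < κ < ξ < ν < ε < χ < ω.
The 6th smallest is α.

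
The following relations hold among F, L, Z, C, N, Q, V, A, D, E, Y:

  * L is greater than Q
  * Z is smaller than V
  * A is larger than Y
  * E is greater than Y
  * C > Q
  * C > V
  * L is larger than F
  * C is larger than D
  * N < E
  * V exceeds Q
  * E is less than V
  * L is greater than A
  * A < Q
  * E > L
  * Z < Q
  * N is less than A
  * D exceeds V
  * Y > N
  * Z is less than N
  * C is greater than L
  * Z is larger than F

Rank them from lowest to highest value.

F < Z < N < Y < A < Q < L < E < V < D < C

Each adjacent pair is fixed by a given relation: F < Z; Z < N; N < Y; Y < A; A < Q; Q < L; L < E; E < V; V < D; D < C. Chaining them end to end gives the full order.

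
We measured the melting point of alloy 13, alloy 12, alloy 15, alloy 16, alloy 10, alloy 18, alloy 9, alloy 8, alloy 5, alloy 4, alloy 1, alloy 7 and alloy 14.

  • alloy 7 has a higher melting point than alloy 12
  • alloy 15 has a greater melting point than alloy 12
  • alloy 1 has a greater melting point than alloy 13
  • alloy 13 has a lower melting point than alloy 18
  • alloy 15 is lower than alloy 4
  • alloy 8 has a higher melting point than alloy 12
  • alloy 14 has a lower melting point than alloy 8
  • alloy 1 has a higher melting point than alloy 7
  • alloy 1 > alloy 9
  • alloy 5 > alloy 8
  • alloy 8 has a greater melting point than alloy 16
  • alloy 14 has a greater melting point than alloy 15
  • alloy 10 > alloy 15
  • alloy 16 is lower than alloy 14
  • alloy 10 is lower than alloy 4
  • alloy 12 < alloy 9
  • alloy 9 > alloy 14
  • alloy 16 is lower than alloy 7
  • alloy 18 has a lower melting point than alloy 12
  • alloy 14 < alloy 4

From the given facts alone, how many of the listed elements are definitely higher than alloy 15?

7

Directly above alloy 15: alloy 14, alloy 10, alloy 4.
One step further: alloy 9, alloy 8 (5 so far).
One step further: alloy 1, alloy 5 (7 so far).
Nothing else is reachable above alloy 15; 7 in all.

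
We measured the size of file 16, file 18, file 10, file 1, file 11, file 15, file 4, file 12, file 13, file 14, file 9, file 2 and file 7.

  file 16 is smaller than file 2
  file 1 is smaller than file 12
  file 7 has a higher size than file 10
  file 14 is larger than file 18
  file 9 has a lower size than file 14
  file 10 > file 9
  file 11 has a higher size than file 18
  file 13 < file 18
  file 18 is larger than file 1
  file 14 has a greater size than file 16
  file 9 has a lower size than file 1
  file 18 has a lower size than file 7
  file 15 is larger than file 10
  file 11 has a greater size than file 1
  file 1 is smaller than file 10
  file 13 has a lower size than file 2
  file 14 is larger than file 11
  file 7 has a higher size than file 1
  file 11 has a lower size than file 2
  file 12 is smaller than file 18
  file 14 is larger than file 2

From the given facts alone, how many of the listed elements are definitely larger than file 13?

Directly above file 13: file 18, file 2.
One step further: file 7, file 11, file 14 (5 so far).
Nothing else is reachable above file 13; 5 in all.

5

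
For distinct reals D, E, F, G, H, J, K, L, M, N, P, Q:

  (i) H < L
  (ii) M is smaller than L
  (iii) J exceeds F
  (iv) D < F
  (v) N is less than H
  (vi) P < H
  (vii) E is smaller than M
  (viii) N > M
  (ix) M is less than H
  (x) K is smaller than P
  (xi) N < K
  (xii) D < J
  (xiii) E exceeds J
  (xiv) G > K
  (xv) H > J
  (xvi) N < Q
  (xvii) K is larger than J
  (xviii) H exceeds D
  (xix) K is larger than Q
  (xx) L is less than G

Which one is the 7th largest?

N

Piecing the relations together gives one ordering: D < F < J < E < M < N < Q < K < P < H < L < G.
Counting 7 from the largest end gives N.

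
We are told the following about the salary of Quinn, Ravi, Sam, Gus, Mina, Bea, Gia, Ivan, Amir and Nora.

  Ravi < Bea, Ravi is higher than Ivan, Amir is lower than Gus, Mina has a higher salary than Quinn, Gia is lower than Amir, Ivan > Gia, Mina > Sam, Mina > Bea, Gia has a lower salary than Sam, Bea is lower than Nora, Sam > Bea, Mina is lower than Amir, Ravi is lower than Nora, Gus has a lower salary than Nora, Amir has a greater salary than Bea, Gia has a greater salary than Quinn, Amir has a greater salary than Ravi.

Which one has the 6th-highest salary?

Chaining the given pairs: Quinn < Gia < Ivan < Ravi < Bea < Sam < Mina < Amir < Gus < Nora.
Counting 6 from the largest end gives Bea.

Bea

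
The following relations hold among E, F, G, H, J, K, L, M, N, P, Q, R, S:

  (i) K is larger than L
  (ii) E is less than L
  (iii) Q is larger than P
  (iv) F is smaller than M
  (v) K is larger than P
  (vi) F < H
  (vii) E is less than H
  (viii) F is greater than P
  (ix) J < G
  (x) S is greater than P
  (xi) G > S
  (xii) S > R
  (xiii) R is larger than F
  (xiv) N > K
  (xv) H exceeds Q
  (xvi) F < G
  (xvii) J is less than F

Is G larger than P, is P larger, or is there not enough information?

P < F and F < R give P < R.
With R < S: P < F < R < S.
With S < G: P < F < R < S < G.
So G is larger.

G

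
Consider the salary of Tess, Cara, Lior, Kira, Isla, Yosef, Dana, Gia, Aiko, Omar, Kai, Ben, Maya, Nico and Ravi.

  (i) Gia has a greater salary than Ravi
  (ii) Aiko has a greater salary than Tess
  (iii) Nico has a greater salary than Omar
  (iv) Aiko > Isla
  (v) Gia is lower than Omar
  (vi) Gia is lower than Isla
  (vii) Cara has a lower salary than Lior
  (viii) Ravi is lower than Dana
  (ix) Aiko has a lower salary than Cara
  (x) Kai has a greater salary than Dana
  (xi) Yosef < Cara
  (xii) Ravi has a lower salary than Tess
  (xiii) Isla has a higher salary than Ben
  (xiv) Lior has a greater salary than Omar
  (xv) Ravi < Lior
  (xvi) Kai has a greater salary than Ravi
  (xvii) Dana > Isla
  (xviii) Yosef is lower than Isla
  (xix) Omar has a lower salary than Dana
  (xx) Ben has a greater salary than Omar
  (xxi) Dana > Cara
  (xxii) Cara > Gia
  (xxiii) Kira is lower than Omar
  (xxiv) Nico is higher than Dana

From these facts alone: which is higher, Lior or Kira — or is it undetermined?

Kira < Omar and Omar < Ben give Kira < Ben.
Then Ben < Isla extends the chain to Isla.
With Isla < Aiko: Kira < Omar < Ben < Isla < Aiko.
Then Aiko < Cara extends the chain to Cara.
With Cara < Lior: Kira < Omar < Ben < Isla < Aiko < Cara < Lior.
So Lior is higher.

Lior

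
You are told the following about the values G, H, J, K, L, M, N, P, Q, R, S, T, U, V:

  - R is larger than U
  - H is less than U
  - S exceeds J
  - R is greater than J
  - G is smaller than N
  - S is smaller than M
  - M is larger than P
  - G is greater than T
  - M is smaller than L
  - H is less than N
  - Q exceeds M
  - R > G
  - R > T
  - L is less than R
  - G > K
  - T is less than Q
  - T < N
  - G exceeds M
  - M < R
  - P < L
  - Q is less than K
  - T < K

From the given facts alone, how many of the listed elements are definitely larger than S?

7

Directly above S: M.
One step further: Q, G, L, R (5 so far).
One step further: K, N (7 so far).
Nothing else is reachable above S; 7 in all.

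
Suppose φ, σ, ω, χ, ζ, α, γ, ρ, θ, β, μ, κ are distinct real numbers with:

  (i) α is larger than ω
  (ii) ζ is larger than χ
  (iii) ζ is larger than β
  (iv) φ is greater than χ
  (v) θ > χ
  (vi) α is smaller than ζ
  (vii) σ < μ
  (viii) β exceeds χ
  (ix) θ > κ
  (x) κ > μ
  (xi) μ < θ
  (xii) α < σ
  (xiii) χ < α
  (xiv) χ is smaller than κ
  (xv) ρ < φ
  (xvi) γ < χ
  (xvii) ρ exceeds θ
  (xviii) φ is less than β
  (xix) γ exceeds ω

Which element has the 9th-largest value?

α

The consecutive relations fix a unique order: ω < γ < χ < α < σ < μ < κ < θ < ρ < φ < β < ζ.
Counting 9 from the largest end gives α.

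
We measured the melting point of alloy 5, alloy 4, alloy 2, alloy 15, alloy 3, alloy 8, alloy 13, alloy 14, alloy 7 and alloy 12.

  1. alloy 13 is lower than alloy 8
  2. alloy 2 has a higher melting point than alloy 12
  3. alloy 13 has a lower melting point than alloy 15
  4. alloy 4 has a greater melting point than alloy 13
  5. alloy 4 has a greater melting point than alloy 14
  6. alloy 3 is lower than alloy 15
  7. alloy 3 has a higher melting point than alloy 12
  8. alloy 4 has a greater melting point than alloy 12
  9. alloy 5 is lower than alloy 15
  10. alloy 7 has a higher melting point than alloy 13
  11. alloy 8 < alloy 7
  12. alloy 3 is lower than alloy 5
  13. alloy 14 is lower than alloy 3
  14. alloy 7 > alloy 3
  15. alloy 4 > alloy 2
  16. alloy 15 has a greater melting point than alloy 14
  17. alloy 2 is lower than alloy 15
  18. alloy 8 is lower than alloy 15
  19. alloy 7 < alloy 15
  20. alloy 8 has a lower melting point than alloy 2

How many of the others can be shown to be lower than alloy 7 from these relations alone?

5

The elements the relations force below alloy 7 are alloy 12, alloy 13, alloy 8, alloy 14, alloy 3 — no chain reaches any other.
That is 5.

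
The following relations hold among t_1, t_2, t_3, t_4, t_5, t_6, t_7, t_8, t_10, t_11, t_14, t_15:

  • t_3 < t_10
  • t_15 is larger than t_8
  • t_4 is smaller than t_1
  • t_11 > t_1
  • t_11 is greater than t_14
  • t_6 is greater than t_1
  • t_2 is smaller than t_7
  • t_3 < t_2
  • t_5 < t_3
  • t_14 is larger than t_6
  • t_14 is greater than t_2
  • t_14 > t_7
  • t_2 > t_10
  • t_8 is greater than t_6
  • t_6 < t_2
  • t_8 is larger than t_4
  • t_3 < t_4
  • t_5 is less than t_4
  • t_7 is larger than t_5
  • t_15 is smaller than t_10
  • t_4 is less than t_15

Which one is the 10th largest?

t_4

Chaining the given pairs: t_5 < t_3 < t_4 < t_1 < t_6 < t_8 < t_15 < t_10 < t_2 < t_7 < t_14 < t_11.
The 10th largest is t_4.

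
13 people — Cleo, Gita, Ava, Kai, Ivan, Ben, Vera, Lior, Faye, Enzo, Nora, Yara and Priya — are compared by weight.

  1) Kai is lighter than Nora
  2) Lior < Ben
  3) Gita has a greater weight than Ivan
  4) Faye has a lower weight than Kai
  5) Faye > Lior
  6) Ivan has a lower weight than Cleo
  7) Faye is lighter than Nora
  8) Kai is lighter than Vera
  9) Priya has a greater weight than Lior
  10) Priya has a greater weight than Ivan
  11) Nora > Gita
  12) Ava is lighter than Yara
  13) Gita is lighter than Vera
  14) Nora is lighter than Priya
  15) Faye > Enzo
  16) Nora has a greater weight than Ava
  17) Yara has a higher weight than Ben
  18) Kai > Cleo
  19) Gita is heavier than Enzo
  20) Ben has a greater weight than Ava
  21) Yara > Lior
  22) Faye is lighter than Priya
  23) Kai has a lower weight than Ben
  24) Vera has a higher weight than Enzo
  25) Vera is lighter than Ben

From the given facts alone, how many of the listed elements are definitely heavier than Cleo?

The elements the relations force above Cleo are Kai, Nora, Vera, Ben, Yara, Priya — no chain reaches any other.
That is 6.

6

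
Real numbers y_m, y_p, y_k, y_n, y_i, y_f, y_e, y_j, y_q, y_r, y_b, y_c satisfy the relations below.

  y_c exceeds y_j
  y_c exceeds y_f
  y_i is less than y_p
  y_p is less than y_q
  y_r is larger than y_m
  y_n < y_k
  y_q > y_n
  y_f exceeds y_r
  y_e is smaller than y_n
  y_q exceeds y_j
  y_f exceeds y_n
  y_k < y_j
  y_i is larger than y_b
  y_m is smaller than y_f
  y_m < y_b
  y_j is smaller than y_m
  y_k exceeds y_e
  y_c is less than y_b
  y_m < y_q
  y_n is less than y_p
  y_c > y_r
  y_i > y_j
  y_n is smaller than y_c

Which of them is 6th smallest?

Chaining the given pairs: y_e < y_n < y_k < y_j < y_m < y_r < y_f < y_c < y_b < y_i < y_p < y_q.
Counting 6 from the smallest end gives y_r.

y_r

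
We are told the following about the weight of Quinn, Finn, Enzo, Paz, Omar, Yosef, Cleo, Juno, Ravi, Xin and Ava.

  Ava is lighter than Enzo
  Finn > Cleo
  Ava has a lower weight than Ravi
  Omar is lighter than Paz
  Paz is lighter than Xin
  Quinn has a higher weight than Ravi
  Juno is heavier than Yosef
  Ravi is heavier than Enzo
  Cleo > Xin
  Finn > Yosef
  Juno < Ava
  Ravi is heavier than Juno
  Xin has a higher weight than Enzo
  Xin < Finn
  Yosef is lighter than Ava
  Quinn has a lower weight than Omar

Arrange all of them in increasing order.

Yosef < Juno < Ava < Enzo < Ravi < Quinn < Omar < Paz < Xin < Cleo < Finn

The consecutive links are each given: Yosef < Juno; Juno < Ava; Ava < Enzo; Enzo < Ravi; Ravi < Quinn; Quinn < Omar; Omar < Paz; Paz < Xin; Xin < Cleo; Cleo < Finn.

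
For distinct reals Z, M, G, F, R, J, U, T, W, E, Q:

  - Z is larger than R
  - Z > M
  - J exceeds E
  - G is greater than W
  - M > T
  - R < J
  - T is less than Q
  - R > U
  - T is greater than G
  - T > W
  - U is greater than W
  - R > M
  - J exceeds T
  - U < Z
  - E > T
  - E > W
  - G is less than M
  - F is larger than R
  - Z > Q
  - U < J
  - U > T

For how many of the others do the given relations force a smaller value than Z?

Directly below Z: M, U, R, Q.
One step further: W, G, T (7 so far).
Nothing else is reachable below Z; 7 in all.

7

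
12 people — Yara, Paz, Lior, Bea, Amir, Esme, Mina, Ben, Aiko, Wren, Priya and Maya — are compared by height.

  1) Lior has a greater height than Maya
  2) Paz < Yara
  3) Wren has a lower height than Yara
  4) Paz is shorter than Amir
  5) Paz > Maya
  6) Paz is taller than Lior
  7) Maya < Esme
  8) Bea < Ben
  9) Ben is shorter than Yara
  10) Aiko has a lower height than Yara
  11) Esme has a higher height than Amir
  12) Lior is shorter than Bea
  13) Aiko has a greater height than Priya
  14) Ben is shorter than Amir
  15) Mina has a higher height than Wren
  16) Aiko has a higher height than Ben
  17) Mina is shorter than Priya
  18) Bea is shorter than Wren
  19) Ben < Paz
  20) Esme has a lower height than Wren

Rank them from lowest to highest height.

Each adjacent pair is fixed by a given relation: Maya < Lior; Lior < Bea; Bea < Ben; Ben < Paz; Paz < Amir; Amir < Esme; Esme < Wren; Wren < Mina; Mina < Priya; Priya < Aiko; Aiko < Yara. Chaining them end to end gives the full order.

Maya < Lior < Bea < Ben < Paz < Amir < Esme < Wren < Mina < Priya < Aiko < Yara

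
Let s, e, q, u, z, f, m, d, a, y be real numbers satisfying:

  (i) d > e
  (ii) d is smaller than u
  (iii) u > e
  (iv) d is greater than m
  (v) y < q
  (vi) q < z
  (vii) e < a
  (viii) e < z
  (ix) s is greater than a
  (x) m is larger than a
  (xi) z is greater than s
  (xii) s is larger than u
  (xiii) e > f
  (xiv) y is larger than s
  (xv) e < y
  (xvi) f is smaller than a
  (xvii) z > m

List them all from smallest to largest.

Nothing is placed below f, so it is least; from there f < e; e < a; a < m; m < d; d < u; u < s; s < y; y < q; q < z, each given directly.

f < e < a < m < d < u < s < y < q < z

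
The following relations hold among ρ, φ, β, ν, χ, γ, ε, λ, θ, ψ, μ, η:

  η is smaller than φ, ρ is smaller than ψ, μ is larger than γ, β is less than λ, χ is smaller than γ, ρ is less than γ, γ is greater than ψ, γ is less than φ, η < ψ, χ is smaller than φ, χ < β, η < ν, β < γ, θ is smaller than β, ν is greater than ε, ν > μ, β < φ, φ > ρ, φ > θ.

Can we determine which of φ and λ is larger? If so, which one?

Following every chain through φ: below φ we get χ, ρ, θ, η, β, ψ, γ.
λ is not reached, and no chain runs the other way from λ to φ.
So the given relations leave the order of φ and λ undetermined.

undetermined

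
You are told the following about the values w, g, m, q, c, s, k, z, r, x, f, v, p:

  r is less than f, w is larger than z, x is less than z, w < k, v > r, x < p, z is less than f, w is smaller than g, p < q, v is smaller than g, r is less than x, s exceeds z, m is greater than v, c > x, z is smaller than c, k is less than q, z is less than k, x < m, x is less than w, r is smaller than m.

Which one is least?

r

x is not least since r < x; z is not least since x < z; p is not least since x < p; v is not least since r < v; w is not least since z < w; g is not least since v < g; f is not least since r < f; c is not least since z < c; m is not least since v < m; k is not least since w < k; s is not least since z < s; q is not least since k < q.
Only r has nothing below it, so r is the least.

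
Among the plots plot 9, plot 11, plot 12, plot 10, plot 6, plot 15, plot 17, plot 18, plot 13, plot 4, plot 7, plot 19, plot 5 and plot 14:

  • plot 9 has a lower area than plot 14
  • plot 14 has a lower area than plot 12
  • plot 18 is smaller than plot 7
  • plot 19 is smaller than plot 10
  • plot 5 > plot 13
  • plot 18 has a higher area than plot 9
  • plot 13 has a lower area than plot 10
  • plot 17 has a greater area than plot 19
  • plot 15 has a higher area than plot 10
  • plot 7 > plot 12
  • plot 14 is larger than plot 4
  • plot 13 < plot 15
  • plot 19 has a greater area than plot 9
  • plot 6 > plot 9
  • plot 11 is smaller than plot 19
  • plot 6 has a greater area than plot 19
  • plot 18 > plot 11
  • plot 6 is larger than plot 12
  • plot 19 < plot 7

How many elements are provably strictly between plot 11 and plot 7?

The relations place plot 11 below plot 7. An element lies strictly between them when it is forced above plot 11 and also forced below plot 7.
Above plot 11: {plot 19, plot 10, plot 18, plot 17, plot 6, plot 15}. Below plot 7: {plot 9, plot 4, plot 14, plot 19, plot 12, plot 18}.
Intersection: {plot 19, plot 18} — 2.

2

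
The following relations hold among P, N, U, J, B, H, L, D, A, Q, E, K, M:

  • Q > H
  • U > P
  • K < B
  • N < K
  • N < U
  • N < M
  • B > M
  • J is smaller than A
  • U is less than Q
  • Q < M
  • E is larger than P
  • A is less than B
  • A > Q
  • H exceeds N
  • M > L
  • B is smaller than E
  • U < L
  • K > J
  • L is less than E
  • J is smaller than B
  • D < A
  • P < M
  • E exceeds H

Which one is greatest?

E

Chaining downward from E: directly below it, H, P, L, B; then N, J, U, K, A, M; then D, Q.
That covers every other element, and nothing is given above E, so E is the greatest.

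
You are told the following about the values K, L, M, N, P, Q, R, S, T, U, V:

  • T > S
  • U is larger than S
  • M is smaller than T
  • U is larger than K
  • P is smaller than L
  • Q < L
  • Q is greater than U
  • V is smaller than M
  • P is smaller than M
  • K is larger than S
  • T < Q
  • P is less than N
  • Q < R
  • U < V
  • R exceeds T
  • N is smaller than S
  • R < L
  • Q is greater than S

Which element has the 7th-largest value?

Piecing the relations together gives one ordering: P < N < S < K < U < V < M < T < Q < R < L.
The 7th largest is U.

U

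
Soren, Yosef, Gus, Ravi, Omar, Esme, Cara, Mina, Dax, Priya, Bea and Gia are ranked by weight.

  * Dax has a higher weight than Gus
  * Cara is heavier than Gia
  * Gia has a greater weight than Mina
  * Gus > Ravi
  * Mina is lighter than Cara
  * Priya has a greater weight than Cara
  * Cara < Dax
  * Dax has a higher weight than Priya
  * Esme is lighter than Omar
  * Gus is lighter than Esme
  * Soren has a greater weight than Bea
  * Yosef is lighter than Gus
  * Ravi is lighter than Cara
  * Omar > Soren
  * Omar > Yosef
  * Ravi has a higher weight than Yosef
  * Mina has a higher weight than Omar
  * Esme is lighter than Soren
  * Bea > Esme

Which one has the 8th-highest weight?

Bea

Piecing the relations together gives one ordering: Yosef < Ravi < Gus < Esme < Bea < Soren < Omar < Mina < Gia < Cara < Priya < Dax.
The 8th largest is Bea.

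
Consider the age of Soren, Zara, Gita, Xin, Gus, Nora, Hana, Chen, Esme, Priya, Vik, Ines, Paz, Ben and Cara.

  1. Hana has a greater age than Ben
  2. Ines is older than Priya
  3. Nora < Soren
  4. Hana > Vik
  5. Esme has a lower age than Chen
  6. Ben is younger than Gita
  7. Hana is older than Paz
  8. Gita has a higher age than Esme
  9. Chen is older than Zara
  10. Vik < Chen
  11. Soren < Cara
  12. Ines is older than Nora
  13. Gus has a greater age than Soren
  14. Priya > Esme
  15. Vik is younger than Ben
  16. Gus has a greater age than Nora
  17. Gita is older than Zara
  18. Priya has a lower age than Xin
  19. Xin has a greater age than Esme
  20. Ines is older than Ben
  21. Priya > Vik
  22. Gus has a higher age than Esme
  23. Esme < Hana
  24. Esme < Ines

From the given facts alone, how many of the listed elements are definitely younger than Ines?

From Ines the given relations immediately reach Esme, Ben, Priya, Nora.
From those, Vik — 5 in total.
Nothing else is reachable below Ines; 5 in all.

5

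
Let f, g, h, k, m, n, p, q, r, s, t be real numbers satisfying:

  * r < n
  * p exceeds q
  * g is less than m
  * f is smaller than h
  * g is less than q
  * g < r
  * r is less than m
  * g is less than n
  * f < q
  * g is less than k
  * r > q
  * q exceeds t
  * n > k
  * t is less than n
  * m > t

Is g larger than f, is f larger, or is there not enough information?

Following every chain through g: above g we get q, p, r, k, m, n.
f is not reached, and no chain runs the other way from f to g.
So the given relations leave the order of g and f undetermined.

undetermined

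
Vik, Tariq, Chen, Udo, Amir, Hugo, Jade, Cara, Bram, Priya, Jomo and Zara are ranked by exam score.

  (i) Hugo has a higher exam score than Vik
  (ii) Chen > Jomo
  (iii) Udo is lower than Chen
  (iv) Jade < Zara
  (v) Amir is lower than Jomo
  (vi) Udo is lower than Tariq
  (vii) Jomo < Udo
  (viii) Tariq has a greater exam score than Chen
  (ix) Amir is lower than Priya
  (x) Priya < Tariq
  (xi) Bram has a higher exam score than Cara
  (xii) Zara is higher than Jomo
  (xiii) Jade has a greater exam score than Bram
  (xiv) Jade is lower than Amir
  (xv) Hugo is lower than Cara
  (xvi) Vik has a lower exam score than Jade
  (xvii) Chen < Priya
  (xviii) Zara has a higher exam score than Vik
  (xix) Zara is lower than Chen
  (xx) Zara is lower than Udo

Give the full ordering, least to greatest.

Vik < Hugo < Cara < Bram < Jade < Amir < Jomo < Zara < Udo < Chen < Priya < Tariq

The consecutive links are each given: Vik < Hugo; Hugo < Cara; Cara < Bram; Bram < Jade; Jade < Amir; Amir < Jomo; Jomo < Zara; Zara < Udo; Udo < Chen; Chen < Priya; Priya < Tariq.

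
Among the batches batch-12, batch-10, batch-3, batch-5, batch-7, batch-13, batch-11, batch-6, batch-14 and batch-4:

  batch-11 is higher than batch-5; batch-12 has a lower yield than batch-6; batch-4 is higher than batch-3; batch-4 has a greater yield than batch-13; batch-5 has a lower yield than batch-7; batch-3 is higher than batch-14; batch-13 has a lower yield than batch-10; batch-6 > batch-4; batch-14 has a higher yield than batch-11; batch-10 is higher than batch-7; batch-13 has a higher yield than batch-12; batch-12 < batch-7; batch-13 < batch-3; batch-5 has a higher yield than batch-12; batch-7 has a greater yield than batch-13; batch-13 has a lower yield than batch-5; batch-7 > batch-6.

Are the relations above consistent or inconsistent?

Every relation is compatible with batch-12 < batch-13 < batch-5 < batch-11 < batch-14 < batch-3 < batch-4 < batch-6 < batch-7 < batch-10; the set is consistent.

consistent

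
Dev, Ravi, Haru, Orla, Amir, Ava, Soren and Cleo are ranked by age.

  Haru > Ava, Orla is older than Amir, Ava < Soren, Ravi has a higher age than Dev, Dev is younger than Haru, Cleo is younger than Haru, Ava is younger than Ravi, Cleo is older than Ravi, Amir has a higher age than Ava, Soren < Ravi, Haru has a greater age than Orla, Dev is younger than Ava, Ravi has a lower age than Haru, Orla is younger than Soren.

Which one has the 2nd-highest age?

Cleo

Piecing the relations together gives one ordering: Dev < Ava < Amir < Orla < Soren < Ravi < Cleo < Haru.
The 2nd largest is Cleo.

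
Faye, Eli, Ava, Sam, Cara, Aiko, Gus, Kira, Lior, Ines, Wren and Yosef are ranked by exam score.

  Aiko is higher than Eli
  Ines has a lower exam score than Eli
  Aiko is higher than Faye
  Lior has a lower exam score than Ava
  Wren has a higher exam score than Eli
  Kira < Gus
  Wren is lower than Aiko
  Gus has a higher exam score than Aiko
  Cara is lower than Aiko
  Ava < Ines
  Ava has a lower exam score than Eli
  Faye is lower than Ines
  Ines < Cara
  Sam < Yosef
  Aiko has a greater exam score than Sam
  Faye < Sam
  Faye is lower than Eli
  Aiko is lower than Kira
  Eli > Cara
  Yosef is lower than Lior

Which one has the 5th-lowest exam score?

The consecutive relations fix a unique order: Faye < Sam < Yosef < Lior < Ava < Ines < Cara < Eli < Wren < Aiko < Kira < Gus.
Counting 5 from the smallest end gives Ava.

Ava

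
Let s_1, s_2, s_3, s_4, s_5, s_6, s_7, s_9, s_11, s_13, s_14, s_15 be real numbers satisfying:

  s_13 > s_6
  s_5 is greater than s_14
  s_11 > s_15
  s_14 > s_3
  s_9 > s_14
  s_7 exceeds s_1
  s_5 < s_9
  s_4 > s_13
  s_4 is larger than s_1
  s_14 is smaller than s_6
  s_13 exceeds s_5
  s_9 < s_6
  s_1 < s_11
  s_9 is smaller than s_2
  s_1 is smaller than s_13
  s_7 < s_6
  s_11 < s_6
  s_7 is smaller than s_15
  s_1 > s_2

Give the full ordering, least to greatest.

s_3 < s_14 < s_5 < s_9 < s_2 < s_1 < s_7 < s_15 < s_11 < s_6 < s_13 < s_4

Nothing is placed below s_3, so it is least; from there s_3 < s_14; s_14 < s_5; s_5 < s_9; s_9 < s_2; s_2 < s_1; s_1 < s_7; s_7 < s_15; s_15 < s_11; s_11 < s_6; s_6 < s_13; s_13 < s_4, each given directly.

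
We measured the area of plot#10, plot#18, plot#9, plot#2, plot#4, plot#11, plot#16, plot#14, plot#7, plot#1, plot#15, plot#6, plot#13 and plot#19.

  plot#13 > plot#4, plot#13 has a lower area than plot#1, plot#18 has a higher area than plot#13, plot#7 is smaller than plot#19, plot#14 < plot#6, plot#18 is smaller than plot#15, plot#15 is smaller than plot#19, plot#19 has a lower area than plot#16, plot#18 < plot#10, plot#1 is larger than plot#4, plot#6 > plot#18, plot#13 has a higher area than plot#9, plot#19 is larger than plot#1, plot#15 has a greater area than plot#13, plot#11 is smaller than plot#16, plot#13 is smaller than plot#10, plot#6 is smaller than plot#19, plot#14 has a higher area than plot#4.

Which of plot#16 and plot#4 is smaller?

Chaining the given relations: plot#4 < plot#13 < plot#18 < plot#15 < plot#19 < plot#16.
So plot#4 < plot#16; plot#4 is the smaller of the two.

plot#4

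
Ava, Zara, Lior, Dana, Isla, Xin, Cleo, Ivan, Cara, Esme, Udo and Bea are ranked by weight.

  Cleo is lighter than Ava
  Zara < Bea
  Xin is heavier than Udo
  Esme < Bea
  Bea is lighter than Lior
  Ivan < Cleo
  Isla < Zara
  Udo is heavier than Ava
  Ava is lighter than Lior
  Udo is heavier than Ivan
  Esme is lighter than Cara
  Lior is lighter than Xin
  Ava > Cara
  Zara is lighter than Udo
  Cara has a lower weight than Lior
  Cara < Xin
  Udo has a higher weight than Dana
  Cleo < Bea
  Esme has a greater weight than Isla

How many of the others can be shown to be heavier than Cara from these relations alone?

From Cara the given relations immediately reach Ava, Lior, Xin.
From those, Udo — 4 in total.
No other element is forced above Cara by the given relations, so the count is 4.

4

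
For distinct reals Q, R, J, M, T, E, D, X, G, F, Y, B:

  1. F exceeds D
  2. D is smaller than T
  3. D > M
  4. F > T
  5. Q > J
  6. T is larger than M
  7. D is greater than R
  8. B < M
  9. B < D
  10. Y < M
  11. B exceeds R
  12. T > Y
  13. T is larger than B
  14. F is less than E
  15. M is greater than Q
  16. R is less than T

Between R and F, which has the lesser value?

R

R < B < M < D < T < F, by transitivity through B, M, D, T.
So R < F; R is the smaller of the two.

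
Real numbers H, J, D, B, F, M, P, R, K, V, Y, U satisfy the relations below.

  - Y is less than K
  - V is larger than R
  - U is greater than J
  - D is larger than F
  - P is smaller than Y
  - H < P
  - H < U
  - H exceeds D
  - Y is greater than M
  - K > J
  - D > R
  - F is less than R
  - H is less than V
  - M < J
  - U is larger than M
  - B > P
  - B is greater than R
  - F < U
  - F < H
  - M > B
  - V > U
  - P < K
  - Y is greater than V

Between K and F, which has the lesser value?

F

Chaining the given relations: F < R < D < H < P < B < M < J < U < V < Y < K.
So F < K; F is the smaller of the two.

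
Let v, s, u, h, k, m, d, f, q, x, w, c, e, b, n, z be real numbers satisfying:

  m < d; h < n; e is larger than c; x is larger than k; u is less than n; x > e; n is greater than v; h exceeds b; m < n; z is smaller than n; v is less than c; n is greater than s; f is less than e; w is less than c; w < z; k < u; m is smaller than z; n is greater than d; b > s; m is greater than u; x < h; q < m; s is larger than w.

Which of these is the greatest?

f is not greatest since f < e; k is not greatest since k < u; u is not greatest since u < m; q is not greatest since q < m; w is not greatest since w < c; v is not greatest since v < n; m is not greatest since m < n; d is not greatest since d < n; c is not greatest since c < e; e is not greatest since e < x; s is not greatest since s < b; z is not greatest since z < n; b is not greatest since b < h; x is not greatest since x < h; h is not greatest since h < n.
Only n has nothing above it, so n is the greatest.

n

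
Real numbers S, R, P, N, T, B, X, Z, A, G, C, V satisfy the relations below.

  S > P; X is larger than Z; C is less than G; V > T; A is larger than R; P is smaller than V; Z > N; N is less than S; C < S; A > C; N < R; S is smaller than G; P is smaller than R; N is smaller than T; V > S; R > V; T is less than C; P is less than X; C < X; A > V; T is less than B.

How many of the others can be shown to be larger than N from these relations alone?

10

The elements the relations force above N are T, C, S, V, R, A, G, Z, X, B — no chain reaches any other.
That is 10.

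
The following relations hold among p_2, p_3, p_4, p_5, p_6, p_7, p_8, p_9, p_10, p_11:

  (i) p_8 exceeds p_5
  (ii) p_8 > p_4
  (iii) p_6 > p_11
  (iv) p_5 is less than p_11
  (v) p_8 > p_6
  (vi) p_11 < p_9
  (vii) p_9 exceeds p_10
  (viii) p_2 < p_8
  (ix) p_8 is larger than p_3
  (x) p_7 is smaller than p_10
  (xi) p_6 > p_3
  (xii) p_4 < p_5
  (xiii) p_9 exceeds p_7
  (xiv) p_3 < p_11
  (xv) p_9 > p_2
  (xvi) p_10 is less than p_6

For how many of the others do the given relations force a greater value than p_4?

The elements the relations force above p_4 are p_5, p_11, p_9, p_6, p_8 — no chain reaches any other.
That is 5.

5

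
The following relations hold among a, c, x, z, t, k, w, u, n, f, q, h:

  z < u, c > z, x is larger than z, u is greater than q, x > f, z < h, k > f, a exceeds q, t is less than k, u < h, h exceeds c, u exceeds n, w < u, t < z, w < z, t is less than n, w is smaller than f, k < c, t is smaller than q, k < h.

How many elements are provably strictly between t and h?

The relations place t below h. An element lies strictly between them when it is forced above t and also forced below h.
Above t: {n, z, q, k, a, u, x, c}. Below h: {w, n, z, q, f, k, u, c}.
Intersection: {n, z, q, k, u, c} — 6.

6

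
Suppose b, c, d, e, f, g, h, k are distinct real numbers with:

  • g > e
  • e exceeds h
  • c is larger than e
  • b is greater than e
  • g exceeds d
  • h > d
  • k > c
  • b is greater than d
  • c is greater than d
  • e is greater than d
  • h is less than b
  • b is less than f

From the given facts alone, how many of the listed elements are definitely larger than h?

Directly above h: e, b.
One step further: g, c, f (5 so far).
One step further: k (6 so far).
No other element is forced above h by the given relations, so the count is 6.

6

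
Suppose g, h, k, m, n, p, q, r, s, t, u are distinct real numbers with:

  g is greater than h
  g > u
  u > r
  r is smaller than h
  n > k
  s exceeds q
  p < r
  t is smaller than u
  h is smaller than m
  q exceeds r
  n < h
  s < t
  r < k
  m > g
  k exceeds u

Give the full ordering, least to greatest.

p < r < q < s < t < u < k < n < h < g < m

The consecutive links are each given: p < r; r < q; q < s; s < t; t < u; u < k; k < n; n < h; h < g; g < m.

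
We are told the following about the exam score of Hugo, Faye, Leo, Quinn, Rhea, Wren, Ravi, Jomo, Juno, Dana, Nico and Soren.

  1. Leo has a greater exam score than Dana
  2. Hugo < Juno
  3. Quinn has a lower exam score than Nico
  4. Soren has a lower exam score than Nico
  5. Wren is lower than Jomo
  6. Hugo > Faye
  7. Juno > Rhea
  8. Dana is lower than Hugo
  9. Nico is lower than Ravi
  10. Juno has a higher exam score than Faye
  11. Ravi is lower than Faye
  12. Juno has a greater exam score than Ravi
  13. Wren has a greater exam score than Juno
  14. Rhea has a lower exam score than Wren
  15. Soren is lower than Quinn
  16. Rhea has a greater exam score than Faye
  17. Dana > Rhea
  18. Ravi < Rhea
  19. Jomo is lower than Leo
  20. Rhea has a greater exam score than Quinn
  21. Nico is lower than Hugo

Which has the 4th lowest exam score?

Ravi

The consecutive relations fix a unique order: Soren < Quinn < Nico < Ravi < Faye < Rhea < Dana < Hugo < Juno < Wren < Jomo < Leo.
The 4th smallest is Ravi.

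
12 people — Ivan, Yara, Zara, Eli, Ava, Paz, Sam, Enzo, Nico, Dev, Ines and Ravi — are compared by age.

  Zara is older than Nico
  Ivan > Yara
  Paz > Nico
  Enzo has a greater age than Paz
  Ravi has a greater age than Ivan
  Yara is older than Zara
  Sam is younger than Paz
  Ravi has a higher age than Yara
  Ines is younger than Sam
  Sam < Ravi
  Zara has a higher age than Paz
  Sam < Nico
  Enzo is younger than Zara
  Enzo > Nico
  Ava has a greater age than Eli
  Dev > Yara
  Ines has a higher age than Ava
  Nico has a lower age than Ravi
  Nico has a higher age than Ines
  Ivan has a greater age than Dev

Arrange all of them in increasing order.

Each adjacent pair is fixed by a given relation: Eli < Ava; Ava < Ines; Ines < Sam; Sam < Nico; Nico < Paz; Paz < Enzo; Enzo < Zara; Zara < Yara; Yara < Dev; Dev < Ivan; Ivan < Ravi. Chaining them end to end gives the full order.

Eli < Ava < Ines < Sam < Nico < Paz < Enzo < Zara < Yara < Dev < Ivan < Ravi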